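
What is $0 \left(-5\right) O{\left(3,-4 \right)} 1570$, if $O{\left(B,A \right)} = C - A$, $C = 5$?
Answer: $0$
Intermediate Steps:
$O{\left(B,A \right)} = 5 - A$
$0 \left(-5\right) O{\left(3,-4 \right)} 1570 = 0 \left(-5\right) \left(5 - -4\right) 1570 = 0 \left(5 + 4\right) 1570 = 0 \cdot 9 \cdot 1570 = 0 \cdot 1570 = 0$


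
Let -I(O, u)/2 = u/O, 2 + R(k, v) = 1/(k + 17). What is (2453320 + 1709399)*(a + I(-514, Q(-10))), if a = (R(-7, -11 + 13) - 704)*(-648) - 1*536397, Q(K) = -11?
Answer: -422438501973972/1285 ≈ -3.2875e+11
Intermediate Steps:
R(k, v) = -2 + 1/(17 + k) (R(k, v) = -2 + 1/(k + 17) = -2 + 1/(17 + k))
I(O, u) = -2*u/O
a = -394869/5 (a = ((-33 - 2*(-7))/(17 - 7) - 704)*(-648) - 1*536397 = ((-33 + 14)/10 - 704)*(-648) - 536397 = ((⅒)*(-19) - 704)*(-648) - 536397 = (-19/10 - 704)*(-648) - 536397 = -7059/10*(-648) - 536397 = 2287116/5 - 536397 = -394869/5 ≈ -78974.)
(2453320 + 1709399)*(a + I(-514, Q(-10))) = (2453320 + 1709399)*(-394869/5 - 2*(-11)/(-514)) = 4162719*(-394869/5 - 2*(-11)*(-1/514)) = 4162719*(-394869/5 - 11/257) = 4162719*(-101481388/1285) = -422438501973972/1285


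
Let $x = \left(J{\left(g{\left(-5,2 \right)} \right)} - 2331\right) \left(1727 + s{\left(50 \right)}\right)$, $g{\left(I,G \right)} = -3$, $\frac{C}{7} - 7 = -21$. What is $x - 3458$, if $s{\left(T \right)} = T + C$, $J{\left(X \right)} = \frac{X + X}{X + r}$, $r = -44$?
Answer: $- \frac{184098655}{47} \approx -3.917 \cdot 10^{6}$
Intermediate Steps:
$C = -98$ ($C = 49 + 7 \left(-21\right) = 49 - 147 = -98$)
$J{\left(X \right)} = \frac{2 X}{-44 + X}$ ($J{\left(X \right)} = \frac{X + X}{X - 44} = \frac{2 X}{-44 + X}$)
$s{\left(T \right)} = -98 + T$ ($s{\left(T \right)} = T - 98 = -98 + T$)
$x = - \frac{183936129}{47}$ ($x = \left(2 \left(-3\right) \frac{1}{-44 - 3} - 2331\right) \left(1727 + \left(-98 + 50\right)\right) = \left(2 \left(-3\right) \frac{1}{-47} - 2331\right) \left(1727 - 48\right) = \left(2 \left(-3\right) \left(- \frac{1}{47}\right) - 2331\right) 1679 = \left(\frac{6}{47} - 2331\right) 1679 = \left(- \frac{109551}{47}\right) 1679 = - \frac{183936129}{47} \approx -3.9135 \cdot 10^{6}$)
$x - 3458 = - \frac{183936129}{47} - 3458 = - \frac{184098655}{47}$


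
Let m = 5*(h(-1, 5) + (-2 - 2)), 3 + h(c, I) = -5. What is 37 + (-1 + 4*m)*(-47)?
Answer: 11364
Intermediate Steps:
h(c, I) = -8 (h(c, I) = -3 - 5 = -8)
m = -60 (m = 5*(-8 + (-2 - 2)) = 5*(-8 - 4) = 5*(-12) = -60)
37 + (-1 + 4*m)*(-47) = 37 + (-1 + 4*(-60))*(-47) = 37 + (-1 - 240)*(-47) = 37 - 241*(-47) = 37 + 11327 = 11364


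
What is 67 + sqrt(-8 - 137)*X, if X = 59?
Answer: 67 + 59*I*sqrt(145) ≈ 67.0 + 710.45*I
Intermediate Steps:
67 + sqrt(-8 - 137)*X = 67 + sqrt(-8 - 137)*59 = 67 + sqrt(-145)*59 = 67 + (I*sqrt(145))*59 = 67 + 59*I*sqrt(145)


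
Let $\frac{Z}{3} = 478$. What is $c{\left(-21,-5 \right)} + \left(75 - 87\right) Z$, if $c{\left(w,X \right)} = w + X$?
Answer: $-17234$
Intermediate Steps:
$Z = 1434$ ($Z = 3 \cdot 478 = 1434$)
$c{\left(w,X \right)} = X + w$
$c{\left(-21,-5 \right)} + \left(75 - 87\right) Z = \left(-5 - 21\right) + \left(75 - 87\right) 1434 = -26 + \left(75 - 87\right) 1434 = -26 - 17208 = -17234$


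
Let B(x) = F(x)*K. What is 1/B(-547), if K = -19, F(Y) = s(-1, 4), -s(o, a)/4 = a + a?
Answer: 1/608 ≈ 0.0016447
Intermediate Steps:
s(o, a) = -8*a (s(o, a) = -4*(a + a) = -8*a)
F(Y) = -32 (F(Y) = -8*4 = -32)
B(x) = 608 (B(x) = -32*(-19) = 608)
1/B(-547) = 1/608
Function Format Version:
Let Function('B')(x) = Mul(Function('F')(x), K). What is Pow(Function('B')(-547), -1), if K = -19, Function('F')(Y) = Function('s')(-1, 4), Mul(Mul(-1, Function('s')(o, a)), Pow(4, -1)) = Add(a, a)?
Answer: Rational(1, 608) ≈ 0.0016447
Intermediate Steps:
Function('s')(o, a) = Mul(-8, a) (Function('s')(o, a) = Mul(-4, Add(a, a)) = Mul(-4, Mul(2, a)) = Mul(-8, a))
Function('F')(Y) = -32 (Function('F')(Y) = Mul(-8, 4) = -32)
Function('B')(x) = 608 (Function('B')(x) = Mul(-32, -19) = 608)
Pow(Function('B')(-547), -1) = Pow(608, -1) = Rational(1, 608)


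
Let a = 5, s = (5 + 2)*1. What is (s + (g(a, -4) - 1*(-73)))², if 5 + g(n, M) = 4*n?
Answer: 9025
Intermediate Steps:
s = 7 (s = 7*1 = 7)
g(n, M) = -5 + 4*n
(s + (g(a, -4) - 1*(-73)))² = (7 + ((-5 + 4*5) - 1*(-73)))² = (7 + ((-5 + 20) + 73))² = (7 + (15 + 73))² = (7 + 88)² = 95² = 9025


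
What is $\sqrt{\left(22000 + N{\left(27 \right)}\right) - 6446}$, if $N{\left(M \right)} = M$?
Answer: $\sqrt{15581} \approx 124.82$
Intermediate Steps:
$\sqrt{\left(22000 + N{\left(27 \right)}\right) - 6446} = \sqrt{\left(22000 + 27\right) - 6446} = \sqrt{22027 - 6446} = \sqrt{15581}$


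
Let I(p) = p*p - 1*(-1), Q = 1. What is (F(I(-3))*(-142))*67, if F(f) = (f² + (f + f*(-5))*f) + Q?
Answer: 2844686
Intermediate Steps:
I(p) = 1 + p² (I(p) = p² + 1 = 1 + p²)
F(f) = 1 - 3*f² (F(f) = (f² + (f + f*(-5))*f) + 1 = (f² + (f - 5*f)*f) + 1 = (f² + (-4*f)*f) + 1 = (f² - 4*f²) + 1 = -3*f² + 1 = 1 - 3*f²)
(F(I(-3))*(-142))*67 = ((1 - 3*(1 + (-3)²)²)*(-142))*67 = ((1 - 3*(1 + 9)²)*(-142))*67 = ((1 - 3*10²)*(-142))*67 = ((1 - 3*100)*(-142))*67 = ((1 - 300)*(-142))*67 = -299*(-142)*67 = 42458*67 = 2844686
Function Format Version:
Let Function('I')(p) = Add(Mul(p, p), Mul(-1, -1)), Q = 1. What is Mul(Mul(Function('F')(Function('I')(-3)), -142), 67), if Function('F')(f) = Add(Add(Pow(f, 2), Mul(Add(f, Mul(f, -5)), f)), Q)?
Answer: 2844686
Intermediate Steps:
Function('I')(p) = Add(1, Pow(p, 2)) (Function('I')(p) = Add(Pow(p, 2), 1) = Add(1, Pow(p, 2)))
Function('F')(f) = Add(1, Mul(-3, Pow(f, 2))) (Function('F')(f) = Add(Add(Pow(f, 2), Mul(Add(f, Mul(f, -5)), f)), 1) = Add(Add(Pow(f, 2), Mul(Add(f, Mul(-5, f)), f)), 1) = Add(Add(Pow(f, 2), Mul(Mul(-4, f), f)), 1) = Add(Add(Pow(f, 2), Mul(-4, Pow(f, 2))), 1) = Add(Mul(-3, Pow(f, 2)), 1) = Add(1, Mul(-3, Pow(f, 2))))
Mul(Mul(Function('F')(Function('I')(-3)), -142), 67) = Mul(Mul(Add(1, Mul(-3, Pow(Add(1, Pow(-3, 2)), 2))), -142), 67) = Mul(Mul(Add(1, Mul(-3, Pow(Add(1, 9), 2))), -142), 67) = Mul(Mul(Add(1, Mul(-3, Pow(10, 2))), -142), 67) = Mul(Mul(Add(1, Mul(-3, 100)), -142), 67) = Mul(Mul(Add(1, -300), -142), 67) = Mul(Mul(-299, -142), 67) = Mul(42458, 67) = 2844686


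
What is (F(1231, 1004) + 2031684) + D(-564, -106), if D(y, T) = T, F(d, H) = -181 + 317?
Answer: 2031714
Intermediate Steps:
F(d, H) = 136
(F(1231, 1004) + 2031684) + D(-564, -106) = (136 + 2031684) - 106 = 2031820 - 106 = 2031714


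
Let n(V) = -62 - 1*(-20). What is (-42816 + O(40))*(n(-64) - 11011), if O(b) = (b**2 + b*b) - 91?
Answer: 438881471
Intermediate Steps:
n(V) = -42 (n(V) = -62 + 20 = -42)
O(b) = -91 + 2*b**2 (O(b) = (b**2 + b**2) - 91 = 2*b**2 - 91 = -91 + 2*b**2)
(-42816 + O(40))*(n(-64) - 11011) = (-42816 + (-91 + 2*40**2))*(-42 - 11011) = (-42816 + (-91 + 2*1600))*(-11053) = (-42816 + (-91 + 3200))*(-11053) = (-42816 + 3109)*(-11053) = -39707*(-11053) = 438881471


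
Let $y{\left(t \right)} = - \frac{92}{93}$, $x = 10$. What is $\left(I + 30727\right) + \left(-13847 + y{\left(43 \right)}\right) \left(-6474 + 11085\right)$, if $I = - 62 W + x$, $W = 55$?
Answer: $- \frac{1978598294}{31} \approx -6.3826 \cdot 10^{7}$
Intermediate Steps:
$I = -3400$ ($I = \left(-62\right) 55 + 10 = -3410 + 10 = -3400$)
$y{\left(t \right)} = - \frac{92}{93}$ ($y{\left(t \right)} = \left(-92\right) \frac{1}{93} = - \frac{92}{93}$)
$\left(I + 30727\right) + \left(-13847 + y{\left(43 \right)}\right) \left(-6474 + 11085\right) = \left(-3400 + 30727\right) + \left(-13847 - \frac{92}{93}\right) \left(-6474 + 11085\right) = 27327 - \frac{1979445431}{31} = - \frac{1978598294}{31}$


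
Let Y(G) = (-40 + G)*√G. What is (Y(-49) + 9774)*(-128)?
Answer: -1251072 + 79744*I ≈ -1.2511e+6 + 79744.0*I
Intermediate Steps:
Y(G) = √G*(-40 + G)
(Y(-49) + 9774)*(-128) = (√(-49)*(-40 - 49) + 9774)*(-128) = ((7*I)*(-89) + 9774)*(-128) = (-623*I + 9774)*(-128) = (9774 - 623*I)*(-128) = -1251072 + 79744*I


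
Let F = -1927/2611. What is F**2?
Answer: 3713329/6817321 ≈ 0.54469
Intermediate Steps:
F = -1927/2611 (F = -1927*1/2611 = -1927/2611 ≈ -0.73803)
F**2 = (-1927/2611)**2 = 3713329/6817321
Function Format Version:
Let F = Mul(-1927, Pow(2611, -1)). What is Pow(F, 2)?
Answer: Rational(3713329, 6817321) ≈ 0.54469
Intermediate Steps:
F = Rational(-1927, 2611) (F = Mul(-1927, Rational(1, 2611)) = Rational(-1927, 2611) ≈ -0.73803)
Pow(F, 2) = Pow(Rational(-1927, 2611), 2) = Rational(3713329, 6817321)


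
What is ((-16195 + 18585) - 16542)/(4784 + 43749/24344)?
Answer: -344516288/116505445 ≈ -2.9571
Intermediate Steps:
((-16195 + 18585) - 16542)/(4784 + 43749/24344) = (2390 - 16542)/(4784 + 43749*(1/24344)) = -14152/(4784 + 43749/24344) = -14152/116505445/24344 = -14152*24344/116505445 = -344516288/116505445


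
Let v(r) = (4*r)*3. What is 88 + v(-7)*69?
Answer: -5708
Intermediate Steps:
v(r) = 12*r
88 + v(-7)*69 = 88 + (12*(-7))*69 = 88 - 84*69 = 88 - 5796 = -5708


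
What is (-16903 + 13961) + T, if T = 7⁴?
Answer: -541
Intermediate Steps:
T = 2401
(-16903 + 13961) + T = (-16903 + 13961) + 2401 = -2942 + 2401 = -541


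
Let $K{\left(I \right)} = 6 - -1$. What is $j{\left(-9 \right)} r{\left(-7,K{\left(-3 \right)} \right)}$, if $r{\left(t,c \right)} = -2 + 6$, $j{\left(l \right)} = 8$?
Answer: $32$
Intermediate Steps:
$K{\left(I \right)} = 7$ ($K{\left(I \right)} = 6 + 1 = 7$)
$r{\left(t,c \right)} = 4$
$j{\left(-9 \right)} r{\left(-7,K{\left(-3 \right)} \right)} = 8 \cdot 4 = 32$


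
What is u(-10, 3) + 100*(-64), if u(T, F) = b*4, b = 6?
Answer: -6376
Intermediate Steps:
u(T, F) = 24 (u(T, F) = 6*4 = 24)
u(-10, 3) + 100*(-64) = 24 + 100*(-64) = 24 - 6400 = -6376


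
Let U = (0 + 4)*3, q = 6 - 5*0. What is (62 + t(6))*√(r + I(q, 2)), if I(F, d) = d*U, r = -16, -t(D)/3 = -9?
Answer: 178*√2 ≈ 251.73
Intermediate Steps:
t(D) = 27 (t(D) = -3*(-9) = 27)
q = 6 (q = 6 + 0 = 6)
U = 12 (U = 4*3 = 12)
I(F, d) = 12*d (I(F, d) = d*12 = 12*d)
(62 + t(6))*√(r + I(q, 2)) = (62 + 27)*√(-16 + 12*2) = 89*√(-16 + 24) = 89*√8 = 89*(2*√2) = 178*√2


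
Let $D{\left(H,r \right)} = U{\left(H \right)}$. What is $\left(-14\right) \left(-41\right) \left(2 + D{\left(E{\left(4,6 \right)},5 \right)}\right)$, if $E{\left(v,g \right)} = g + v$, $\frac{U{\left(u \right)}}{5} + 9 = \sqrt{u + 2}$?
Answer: $-24682 + 5740 \sqrt{3} \approx -14740.0$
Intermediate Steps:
$U{\left(u \right)} = -45 + 5 \sqrt{2 + u}$ ($U{\left(u \right)} = -45 + 5 \sqrt{u + 2} = -45 + 5 \sqrt{2 + u}$)
$D{\left(H,r \right)} = -45 + 5 \sqrt{2 + H}$
$\left(-14\right) \left(-41\right) \left(2 + D{\left(E{\left(4,6 \right)},5 \right)}\right) = \left(-14\right) \left(-41\right) \left(2 - \left(45 - 5 \sqrt{2 + \left(6 + 4\right)}\right)\right) = 574 \left(2 - \left(45 - 5 \sqrt{2 + 10}\right)\right) = 574 \left(2 - \left(45 - 5 \sqrt{12}\right)\right) = 574 \left(2 - \left(45 - 5 \cdot 2 \sqrt{3}\right)\right) = 574 \left(2 - \left(45 - 10 \sqrt{3}\right)\right) = 574 \left(-43 + 10 \sqrt{3}\right) = -24682 + 5740 \sqrt{3}$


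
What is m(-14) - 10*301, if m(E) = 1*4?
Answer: -3006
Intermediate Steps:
m(E) = 4
m(-14) - 10*301 = 4 - 10*301 = 4 - 3010 = -3006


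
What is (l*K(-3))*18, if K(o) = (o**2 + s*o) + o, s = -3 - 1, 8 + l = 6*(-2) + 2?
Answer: -5832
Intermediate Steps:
l = -18 (l = -8 + (6*(-2) + 2) = -8 + (-12 + 2) = -8 - 10 = -18)
s = -4
K(o) = o**2 - 3*o (K(o) = (o**2 - 4*o) + o = o**2 - 3*o)
(l*K(-3))*18 = -(-54)*(-3 - 3)*18 = -(-54)*(-6)*18 = -18*18*18 = -324*18 = -5832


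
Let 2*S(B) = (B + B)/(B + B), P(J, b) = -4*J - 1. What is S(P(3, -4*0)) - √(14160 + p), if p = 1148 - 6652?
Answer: ½ - 4*√541 ≈ -92.538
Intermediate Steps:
P(J, b) = -1 - 4*J
S(B) = ½ (S(B) = ((B + B)/(B + B))/2 = ((2*B)/((2*B)))/2 = ((2*B)*(1/(2*B)))/2 = (½)*1 = ½)
p = -5504
S(P(3, -4*0)) - √(14160 + p) = ½ - √(14160 - 5504) = ½ - √8656 = ½ - 4*√541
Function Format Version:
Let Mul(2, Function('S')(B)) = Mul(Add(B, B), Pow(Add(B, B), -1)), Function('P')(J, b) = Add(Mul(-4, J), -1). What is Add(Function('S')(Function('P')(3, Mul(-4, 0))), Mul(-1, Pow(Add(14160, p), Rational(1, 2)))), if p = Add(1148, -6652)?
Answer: Add(Rational(1, 2), Mul(-4, Pow(541, Rational(1, 2)))) ≈ -92.538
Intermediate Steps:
Function('P')(J, b) = Add(-1, Mul(-4, J))
Function('S')(B) = Rational(1, 2) (Function('S')(B) = Mul(Rational(1, 2), Mul(Add(B, B), Pow(Add(B, B), -1))) = Mul(Rational(1, 2), Mul(Mul(2, B), Pow(Mul(2, B), -1))) = Mul(Rational(1, 2), Mul(Mul(2, B), Mul(Rational(1, 2), Pow(B, -1)))) = Mul(Rational(1, 2), 1) = Rational(1, 2))
p = -5504
Add(Function('S')(Function('P')(3, Mul(-4, 0))), Mul(-1, Pow(Add(14160, p), Rational(1, 2)))) = Add(Rational(1, 2), Mul(-1, Pow(Add(14160, -5504), Rational(1, 2)))) = Add(Rational(1, 2), Mul(-1, Pow(8656, Rational(1, 2)))) = Add(Rational(1, 2), Mul(-1, Mul(4, Pow(541, Rational(1, 2))))) = Add(Rational(1, 2), Mul(-4, Pow(541, Rational(1, 2))))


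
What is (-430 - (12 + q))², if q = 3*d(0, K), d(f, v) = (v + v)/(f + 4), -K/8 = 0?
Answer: 195364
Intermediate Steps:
K = 0 (K = -8*0 = 0)
d(f, v) = 2*v/(4 + f) (d(f, v) = (2*v)/(4 + f) = 2*v/(4 + f))
q = 0 (q = 3*(2*0/(4 + 0)) = 3*(2*0/4) = 3*(2*0*(¼)) = 3*0 = 0)
(-430 - (12 + q))² = (-430 - (12 + 0))² = (-430 - 1*12)² = (-430 - 12)² = (-442)² = 195364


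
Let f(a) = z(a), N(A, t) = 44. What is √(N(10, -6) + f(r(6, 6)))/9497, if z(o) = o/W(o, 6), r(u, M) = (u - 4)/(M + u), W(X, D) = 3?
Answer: √1586/56982 ≈ 0.00069890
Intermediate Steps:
r(u, M) = (-4 + u)/(M + u)
z(o) = o/3
f(a) = a/3
√(N(10, -6) + f(r(6, 6)))/9497 = √(44 + ((-4 + 6)/(6 + 6))/3)/9497 = √(44 + (2/12)/3)*(1/9497) = √(44 + ((1/12)*2)/3)*(1/9497) = √(44 + (⅓)*(⅙))*(1/9497) = √(44 + 1/18)*(1/9497) = √(793/18)*(1/9497) = (√1586/6)*(1/9497) = √1586/56982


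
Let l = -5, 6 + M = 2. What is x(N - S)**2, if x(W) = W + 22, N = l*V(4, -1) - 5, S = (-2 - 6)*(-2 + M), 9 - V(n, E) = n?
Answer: 3136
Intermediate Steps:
M = -4 (M = -6 + 2 = -4)
V(n, E) = 9 - n
S = 48 (S = (-2 - 6)*(-2 - 4) = -8*(-6) = 48)
N = -30 (N = -5*(9 - 1*4) - 5 = -5*(9 - 4) - 5 = -5*5 - 5 = -25 - 5 = -30)
x(W) = 22 + W
x(N - S)**2 = (22 + (-30 - 1*48))**2 = (22 + (-30 - 48))**2 = (22 - 78)**2 = (-56)**2 = 3136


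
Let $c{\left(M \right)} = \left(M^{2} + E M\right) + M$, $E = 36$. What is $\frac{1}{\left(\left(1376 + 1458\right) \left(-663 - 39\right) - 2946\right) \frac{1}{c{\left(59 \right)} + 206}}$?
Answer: $- \frac{2935}{996207} \approx -0.0029462$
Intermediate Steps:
$c{\left(M \right)} = M^{2} + 37 M$ ($c{\left(M \right)} = \left(M^{2} + 36 M\right) + M = M^{2} + 37 M$)
$\frac{1}{\left(\left(1376 + 1458\right) \left(-663 - 39\right) - 2946\right) \frac{1}{c{\left(59 \right)} + 206}} = \frac{1}{\left(\left(1376 + 1458\right) \left(-663 - 39\right) - 2946\right) \frac{1}{59 \left(37 + 59\right) + 206}} = \frac{1}{\left(2834 \left(-702\right) - 2946\right) \frac{1}{59 \cdot 96 + 206}} = \frac{1}{\left(-1989468 - 2946\right) \frac{1}{5664 + 206}} = \frac{1}{\left(-1992414\right) \frac{1}{5870}} = \frac{1}{- \frac{996207}{2935}} = - \frac{2935}{996207}$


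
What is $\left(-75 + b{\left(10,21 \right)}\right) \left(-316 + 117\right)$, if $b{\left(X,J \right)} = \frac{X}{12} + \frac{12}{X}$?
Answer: $\frac{435611}{30} \approx 14520.0$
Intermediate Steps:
$b{\left(X,J \right)} = \frac{12}{X} + \frac{X}{12}$ ($b{\left(X,J \right)} = X \frac{1}{12} + \frac{12}{X} = \frac{X}{12} + \frac{12}{X} = \frac{12}{X} + \frac{X}{12}$)
$\left(-75 + b{\left(10,21 \right)}\right) \left(-316 + 117\right) = \left(-75 + \left(\frac{12}{10} + \frac{1}{12} \cdot 10\right)\right) \left(-316 + 117\right) = \left(-75 + \left(12 \cdot \frac{1}{10} + \frac{5}{6}\right)\right) \left(-199\right) = \left(-75 + \left(\frac{6}{5} + \frac{5}{6}\right)\right) \left(-199\right) = \left(-75 + \frac{61}{30}\right) \left(-199\right) = \left(- \frac{2189}{30}\right) \left(-199\right) = \frac{435611}{30}$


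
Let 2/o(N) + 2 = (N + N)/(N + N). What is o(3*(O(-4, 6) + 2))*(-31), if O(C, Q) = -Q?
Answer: 62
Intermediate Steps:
o(N) = -2 (o(N) = 2/(-2 + (N + N)/(N + N)) = 2/(-2 + (2*N)/((2*N))) = 2/(-2 + (2*N)*(1/(2*N))) = 2/(-2 + 1) = 2/(-1) = 2*(-1) = -2)
o(3*(O(-4, 6) + 2))*(-31) = -2*(-31) = 62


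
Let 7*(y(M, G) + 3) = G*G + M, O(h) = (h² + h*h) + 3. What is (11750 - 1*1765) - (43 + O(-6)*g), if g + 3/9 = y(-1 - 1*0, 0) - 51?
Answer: 98194/7 ≈ 14028.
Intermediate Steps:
O(h) = 3 + 2*h² (O(h) = (h² + h²) + 3 = 2*h² + 3 = 3 + 2*h²)
y(M, G) = -3 + M/7 + G²/7 (y(M, G) = -3 + (G*G + M)/7 = -3 + (G² + M)/7 = -3 + (M + G²)/7 = -3 + (M/7 + G²/7) = -3 + M/7 + G²/7)
g = -1144/21 (g = -⅓ + ((-3 + (-1 - 1*0)/7 + (⅐)*0²) - 51) = -⅓ + ((-3 + (-1 + 0)/7 + (⅐)*0) - 51) = -⅓ + ((-3 + (⅐)*(-1) + 0) - 51) = -⅓ + ((-3 - ⅐ + 0) - 51) = -⅓ + (-22/7 - 51) = -⅓ - 379/7 = -1144/21 ≈ -54.476)
(11750 - 1*1765) - (43 + O(-6)*g) = (11750 - 1*1765) - (43 + (3 + 2*(-6)²)*(-1144/21)) = (11750 - 1765) - (43 + (3 + 2*36)*(-1144/21)) = 9985 - (43 + (3 + 72)*(-1144/21)) = 9985 - (43 + 75*(-1144/21)) = 9985 - (43 - 28600/7) = 9985 - 1*(-28299/7) = 9985 + 28299/7 = 98194/7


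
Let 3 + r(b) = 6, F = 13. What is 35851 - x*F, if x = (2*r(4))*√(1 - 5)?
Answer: 35851 - 156*I ≈ 35851.0 - 156.0*I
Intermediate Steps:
r(b) = 3 (r(b) = -3 + 6 = 3)
x = 12*I (x = (2*3)*√(1 - 5) = 6*√(-4) = 6*(2*I) = 12*I ≈ 12.0*I)
35851 - x*F = 35851 - 12*I*13 = 35851 - 156*I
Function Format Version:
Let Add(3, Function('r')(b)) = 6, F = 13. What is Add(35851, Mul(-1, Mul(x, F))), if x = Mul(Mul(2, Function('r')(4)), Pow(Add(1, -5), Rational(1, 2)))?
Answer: Add(35851, Mul(-156, I)) ≈ Add(35851., Mul(-156.00, I))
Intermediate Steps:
Function('r')(b) = 3 (Function('r')(b) = Add(-3, 6) = 3)
x = Mul(12, I) (x = Mul(Mul(2, 3), Pow(Add(1, -5), Rational(1, 2))) = Mul(6, Pow(-4, Rational(1, 2))) = Mul(6, Mul(2, I)) = Mul(12, I) ≈ Mul(12.000, I))
Add(35851, Mul(-1, Mul(x, F))) = Add(35851, Mul(-1, Mul(Mul(12, I), 13))) = Add(35851, Mul(-1, Mul(156, I))) = Add(35851, Mul(-156, I))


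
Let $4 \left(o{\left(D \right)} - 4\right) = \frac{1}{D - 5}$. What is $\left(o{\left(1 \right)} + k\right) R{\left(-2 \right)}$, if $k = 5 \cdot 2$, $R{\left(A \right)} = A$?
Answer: $- \frac{223}{8} \approx -27.875$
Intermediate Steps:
$k = 10$
$o{\left(D \right)} = 4 + \frac{1}{4 \left(-5 + D\right)}$ ($o{\left(D \right)} = 4 + \frac{1}{4 \left(D - 5\right)} = 4 + \frac{1}{4 \left(-5 + D\right)}$)
$\left(o{\left(1 \right)} + k\right) R{\left(-2 \right)} = \left(\frac{-79 + 16 \cdot 1}{4 \left(-5 + 1\right)} + 10\right) \left(-2\right) = \left(\frac{-79 + 16}{4 \left(-4\right)} + 10\right) \left(-2\right) = \left(\frac{1}{4} \left(- \frac{1}{4}\right) \left(-63\right) + 10\right) \left(-2\right) = \left(\frac{63}{16} + 10\right) \left(-2\right) = \frac{223}{16} \left(-2\right) = - \frac{223}{8}$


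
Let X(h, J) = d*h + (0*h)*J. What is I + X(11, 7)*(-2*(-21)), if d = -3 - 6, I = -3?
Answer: -4161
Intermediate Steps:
d = -9
X(h, J) = -9*h (X(h, J) = -9*h + (0*h)*J = -9*h + 0*J = -9*h + 0 = -9*h)
I + X(11, 7)*(-2*(-21)) = -3 + (-9*11)*(-2*(-21)) = -3 - 99*42 = -3 - 4158 = -4161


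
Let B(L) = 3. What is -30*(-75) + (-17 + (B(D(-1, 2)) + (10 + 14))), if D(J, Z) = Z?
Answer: 2260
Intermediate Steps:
-30*(-75) + (-17 + (B(D(-1, 2)) + (10 + 14))) = -30*(-75) + (-17 + (3 + (10 + 14))) = 2250 + (-17 + (3 + 24)) = 2250 + (-17 + 27) = 2250 + 10 = 2260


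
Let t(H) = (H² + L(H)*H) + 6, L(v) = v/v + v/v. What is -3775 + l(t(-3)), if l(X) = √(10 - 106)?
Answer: -3775 + 4*I*√6 ≈ -3775.0 + 9.798*I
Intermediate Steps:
L(v) = 2 (L(v) = 1 + 1 = 2)
t(H) = 6 + H² + 2*H (t(H) = (H² + 2*H) + 6 = 6 + H² + 2*H)
l(X) = 4*I*√6 (l(X) = √(-96) = 4*I*√6)
-3775 + l(t(-3)) = -3775 + 4*I*√6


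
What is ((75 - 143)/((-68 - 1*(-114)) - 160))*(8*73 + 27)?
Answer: 20774/57 ≈ 364.46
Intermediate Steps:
((75 - 143)/((-68 - 1*(-114)) - 160))*(8*73 + 27) = (-68/((-68 + 114) - 160))*(584 + 27) = -68/(46 - 160)*611 = -68/(-114)*611 = -68*(-1/114)*611 = (34/57)*611 = 20774/57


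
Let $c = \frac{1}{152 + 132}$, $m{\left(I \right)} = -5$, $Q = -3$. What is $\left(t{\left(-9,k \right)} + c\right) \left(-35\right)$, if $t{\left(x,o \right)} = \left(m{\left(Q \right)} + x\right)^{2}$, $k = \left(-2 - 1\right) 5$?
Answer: $- \frac{1948275}{284} \approx -6860.1$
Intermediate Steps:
$k = -15$ ($k = \left(-3\right) 5 = -15$)
$t{\left(x,o \right)} = \left(-5 + x\right)^{2}$
$c = \frac{1}{284} \approx 0.0035211$
$\left(t{\left(-9,k \right)} + c\right) \left(-35\right) = \left(\left(-5 - 9\right)^{2} + \frac{1}{284}\right) \left(-35\right) = \left(\left(-14\right)^{2} + \frac{1}{284}\right) \left(-35\right) = \left(196 + \frac{1}{284}\right) \left(-35\right) = \frac{55665}{284} \left(-35\right) = - \frac{1948275}{284}$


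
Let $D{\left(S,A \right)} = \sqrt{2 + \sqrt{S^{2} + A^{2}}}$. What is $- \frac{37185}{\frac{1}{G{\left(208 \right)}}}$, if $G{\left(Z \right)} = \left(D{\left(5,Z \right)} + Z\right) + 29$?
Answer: $-8812845 - 37185 \sqrt{2 + \sqrt{43289}} \approx -9.3518 \cdot 10^{6}$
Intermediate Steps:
$D{\left(S,A \right)} = \sqrt{2 + \sqrt{A^{2} + S^{2}}}$
$G{\left(Z \right)} = 29 + Z + \sqrt{2 + \sqrt{25 + Z^{2}}}$ ($G{\left(Z \right)} = \left(\sqrt{2 + \sqrt{Z^{2} + 5^{2}}} + Z\right) + 29 = \left(\sqrt{2 + \sqrt{Z^{2} + 25}} + Z\right) + 29 = \left(\sqrt{2 + \sqrt{25 + Z^{2}}} + Z\right) + 29 = \left(Z + \sqrt{2 + \sqrt{25 + Z^{2}}}\right) + 29 = 29 + Z + \sqrt{2 + \sqrt{25 + Z^{2}}}$)
$- \frac{37185}{\frac{1}{G{\left(208 \right)}}} = - \frac{37185}{\frac{1}{29 + 208 + \sqrt{2 + \sqrt{25 + 208^{2}}}}} = - \frac{37185}{\frac{1}{29 + 208 + \sqrt{2 + \sqrt{25 + 43264}}}} = - \frac{37185}{\frac{1}{29 + 208 + \sqrt{2 + \sqrt{43289}}}} = - \frac{37185}{\frac{1}{237 + \sqrt{2 + \sqrt{43289}}}} = - 37185 \left(237 + \sqrt{2 + \sqrt{43289}}\right) = -8812845 - 37185 \sqrt{2 + \sqrt{43289}}$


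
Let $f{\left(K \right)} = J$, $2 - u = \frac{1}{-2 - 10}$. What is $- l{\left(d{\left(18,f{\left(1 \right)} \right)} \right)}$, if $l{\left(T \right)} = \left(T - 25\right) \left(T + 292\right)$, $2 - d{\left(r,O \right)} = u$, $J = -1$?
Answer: $\frac{1054403}{144} \approx 7322.2$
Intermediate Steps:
$u = \frac{25}{12}$ ($u = 2 - \frac{1}{-2 - 10} = 2 - \frac{1}{-12} = 2 - - \frac{1}{12} = 2 + \frac{1}{12} = \frac{25}{12} \approx 2.0833$)
$f{\left(K \right)} = -1$
$d{\left(r,O \right)} = - \frac{1}{12}$ ($d{\left(r,O \right)} = 2 - \frac{25}{12} = - \frac{1}{12}$)
$l{\left(T \right)} = \left(-25 + T\right) \left(292 + T\right)$
$- l{\left(d{\left(18,f{\left(1 \right)} \right)} \right)} = - (-7300 + \left(- \frac{1}{12}\right)^{2} + 267 \left(- \frac{1}{12}\right)) = - (-7300 + \frac{1}{144} - \frac{89}{4}) = \left(-1\right) \left(- \frac{1054403}{144}\right) = \frac{1054403}{144}$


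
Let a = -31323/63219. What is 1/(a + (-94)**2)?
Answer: 21073/186190587 ≈ 0.00011318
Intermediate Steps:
a = -10441/21073 (a = -31323*1/63219 = -10441/21073 ≈ -0.49547)
1/(a + (-94)**2) = 1/(-10441/21073 + (-94)**2) = 1/(-10441/21073 + 8836) = 1/(186190587/21073) = 21073/186190587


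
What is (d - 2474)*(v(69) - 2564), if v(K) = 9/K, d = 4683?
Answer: -130262521/23 ≈ -5.6636e+6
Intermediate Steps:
(d - 2474)*(v(69) - 2564) = (4683 - 2474)*(9/69 - 2564) = 2209*(9*(1/69) - 2564) = 2209*(3/23 - 2564) = 2209*(-58969/23) = -130262521/23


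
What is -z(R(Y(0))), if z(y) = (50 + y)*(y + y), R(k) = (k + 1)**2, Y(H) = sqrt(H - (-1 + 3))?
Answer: 114 - 192*I*sqrt(2) ≈ 114.0 - 271.53*I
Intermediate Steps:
Y(H) = sqrt(-2 + H) (Y(H) = sqrt(H - 1*2) = sqrt(H - 2) = sqrt(-2 + H))
R(k) = (1 + k)**2
z(y) = 2*y*(50 + y) (z(y) = (50 + y)*(2*y) = 2*y*(50 + y))
-z(R(Y(0))) = -2*(1 + sqrt(-2 + 0))**2*(50 + (1 + sqrt(-2 + 0))**2) = -2*(1 + sqrt(-2))**2*(50 + (1 + sqrt(-2))**2) = -2*(1 + I*sqrt(2))**2*(50 + (1 + I*sqrt(2))**2)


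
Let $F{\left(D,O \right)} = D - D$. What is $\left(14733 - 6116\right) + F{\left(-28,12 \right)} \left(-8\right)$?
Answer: $8617$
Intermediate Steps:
$F{\left(D,O \right)} = 0$
$\left(14733 - 6116\right) + F{\left(-28,12 \right)} \left(-8\right) = \left(14733 - 6116\right) + 0 \left(-8\right) = 8617 + 0 = 8617$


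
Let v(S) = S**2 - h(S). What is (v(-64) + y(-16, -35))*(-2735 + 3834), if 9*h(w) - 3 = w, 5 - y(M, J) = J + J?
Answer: 41322400/9 ≈ 4.5914e+6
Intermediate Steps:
y(M, J) = 5 - 2*J (y(M, J) = 5 - (J + J) = 5 - 2*J)
h(w) = 1/3 + w/9
v(S) = -1/3 + S**2 - S/9 (v(S) = S**2 - (1/3 + S/9) = S**2 + (-1/3 - S/9) = -1/3 + S**2 - S/9)
(v(-64) + y(-16, -35))*(-2735 + 3834) = ((-1/3 + (-64)**2 - 1/9*(-64)) + (5 - 2*(-35)))*(-2735 + 3834) = ((-1/3 + 4096 + 64/9) + (5 + 70))*1099 = (36925/9 + 75)*1099 = (37600/9)*1099 = 41322400/9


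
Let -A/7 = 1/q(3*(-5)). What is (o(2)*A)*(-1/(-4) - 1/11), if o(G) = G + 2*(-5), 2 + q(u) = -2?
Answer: -49/22 ≈ -2.2273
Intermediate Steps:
q(u) = -4 (q(u) = -2 - 2 = -4)
A = 7/4 (A = -7/(-4) = -7*(-¼) = 7/4 ≈ 1.7500)
o(G) = -10 + G (o(G) = G - 10 = -10 + G)
(o(2)*A)*(-1/(-4) - 1/11) = ((-10 + 2)*(7/4))*(-1/(-4) - 1/11) = (-8*7/4)*(-1*(-¼) - 1*1/11) = -14*(¼ - 1/11) = -14*7/44 = -49/22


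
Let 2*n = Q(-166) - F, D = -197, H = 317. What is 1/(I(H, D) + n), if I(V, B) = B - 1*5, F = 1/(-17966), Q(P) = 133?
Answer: -35932/4868785 ≈ -0.0073801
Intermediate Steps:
F = -1/17966 ≈ -5.5661e-5
n = 2389479/35932 (n = (133 - 1*(-1/17966))/2 = (133 + 1/17966)/2 = (½)*(2389479/17966) = 2389479/35932 ≈ 66.500)
I(V, B) = -5 + B (I(V, B) = B - 5 = -5 + B)
1/(I(H, D) + n) = 1/((-5 - 197) + 2389479/35932) = 1/(-202 + 2389479/35932) = 1/(-4868785/35932) = -35932/4868785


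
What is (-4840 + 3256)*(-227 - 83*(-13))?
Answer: -1349568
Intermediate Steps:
(-4840 + 3256)*(-227 - 83*(-13)) = -1584*(-227 + 1079) = -1584*852 = -1349568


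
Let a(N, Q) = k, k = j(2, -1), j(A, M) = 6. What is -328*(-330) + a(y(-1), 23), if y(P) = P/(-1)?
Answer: 108246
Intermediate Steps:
k = 6
y(P) = -P (y(P) = P*(-1) = -P)
a(N, Q) = 6
-328*(-330) + a(y(-1), 23) = -328*(-330) + 6 = 108240 + 6 = 108246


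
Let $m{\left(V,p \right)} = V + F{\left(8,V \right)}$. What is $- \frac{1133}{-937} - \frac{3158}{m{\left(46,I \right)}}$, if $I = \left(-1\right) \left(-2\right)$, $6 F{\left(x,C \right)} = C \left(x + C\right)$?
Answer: $- \frac{1218933}{215510} \approx -5.656$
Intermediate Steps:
$F{\left(x,C \right)} = \frac{C \left(C + x\right)}{6}$ ($F{\left(x,C \right)} = \frac{C \left(x + C\right)}{6} = \frac{C \left(C + x\right)}{6}$)
$I = 2$
$m{\left(V,p \right)} = V + \frac{V \left(8 + V\right)}{6}$ ($m{\left(V,p \right)} = V + \frac{V \left(V + 8\right)}{6} = V + \frac{V \left(8 + V\right)}{6}$)
$- \frac{1133}{-937} - \frac{3158}{m{\left(46,I \right)}} = - \frac{1133}{-937} - \frac{3158}{\frac{1}{6} \cdot 46 \left(14 + 46\right)} = \left(-1133\right) \left(- \frac{1}{937}\right) - \frac{3158}{\frac{1}{6} \cdot 46 \cdot 60} = \frac{1133}{937} - \frac{3158}{460} = \frac{1133}{937} - \frac{1579}{230} = - \frac{1218933}{215510}$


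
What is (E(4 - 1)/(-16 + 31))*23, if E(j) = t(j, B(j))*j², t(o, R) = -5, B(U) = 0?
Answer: -69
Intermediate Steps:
E(j) = -5*j²
(E(4 - 1)/(-16 + 31))*23 = ((-5*(4 - 1)²)/(-16 + 31))*23 = ((-5*3²)/15)*23 = ((-5*9)/15)*23 = ((1/15)*(-45))*23 = -3*23 = -69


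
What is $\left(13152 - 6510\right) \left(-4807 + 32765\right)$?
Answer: $185697036$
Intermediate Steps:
$\left(13152 - 6510\right) \left(-4807 + 32765\right) = 6642 \cdot 27958 = 185697036$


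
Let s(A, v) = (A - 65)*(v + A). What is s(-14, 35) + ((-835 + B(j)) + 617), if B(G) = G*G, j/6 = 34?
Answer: 39739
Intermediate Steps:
s(A, v) = (-65 + A)*(A + v)
j = 204 (j = 6*34 = 204)
B(G) = G**2
s(-14, 35) + ((-835 + B(j)) + 617) = ((-14)**2 - 65*(-14) - 65*35 - 14*35) + ((-835 + 204**2) + 617) = (196 + 910 - 2275 - 490) + ((-835 + 41616) + 617) = -1659 + (40781 + 617) = -1659 + 41398 = 39739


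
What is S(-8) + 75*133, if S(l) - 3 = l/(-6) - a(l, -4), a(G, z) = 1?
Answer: 29935/3 ≈ 9978.3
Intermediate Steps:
S(l) = 2 - l/6 (S(l) = 3 + (l/(-6) - 1*1) = 3 + (l*(-⅙) - 1) = 3 + (-l/6 - 1) = 3 + (-1 - l/6) = 2 - l/6)
S(-8) + 75*133 = (2 - ⅙*(-8)) + 75*133 = (2 + 4/3) + 9975 = 10/3 + 9975 = 29935/3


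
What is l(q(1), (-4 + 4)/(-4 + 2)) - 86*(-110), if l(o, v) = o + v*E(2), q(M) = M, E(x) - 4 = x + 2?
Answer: 9461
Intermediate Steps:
E(x) = 6 + x (E(x) = 4 + (x + 2) = 4 + (2 + x) = 6 + x)
l(o, v) = o + 8*v (l(o, v) = o + v*(6 + 2) = o + v*8 = o + 8*v)
l(q(1), (-4 + 4)/(-4 + 2)) - 86*(-110) = (1 + 8*((-4 + 4)/(-4 + 2))) - 86*(-110) = (1 + 8*(0/(-2))) + 9460 = (1 + 8*(0*(-1/2))) + 9460 = (1 + 8*0) + 9460 = (1 + 0) + 9460 = 1 + 9460 = 9461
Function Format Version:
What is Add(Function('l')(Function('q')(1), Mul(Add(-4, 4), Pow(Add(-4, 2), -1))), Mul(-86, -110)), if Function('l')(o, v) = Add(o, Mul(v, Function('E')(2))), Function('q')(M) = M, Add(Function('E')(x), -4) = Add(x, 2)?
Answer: 9461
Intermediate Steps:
Function('E')(x) = Add(6, x) (Function('E')(x) = Add(4, Add(x, 2)) = Add(4, Add(2, x)) = Add(6, x))
Function('l')(o, v) = Add(o, Mul(8, v)) (Function('l')(o, v) = Add(o, Mul(v, Add(6, 2))) = Add(o, Mul(v, 8)) = Add(o, Mul(8, v)))
Add(Function('l')(Function('q')(1), Mul(Add(-4, 4), Pow(Add(-4, 2), -1))), Mul(-86, -110)) = Add(Add(1, Mul(8, Mul(Add(-4, 4), Pow(Add(-4, 2), -1)))), Mul(-86, -110)) = Add(Add(1, Mul(8, Mul(0, Pow(-2, -1)))), 9460) = Add(Add(1, Mul(8, Mul(0, Rational(-1, 2)))), 9460) = Add(Add(1, Mul(8, 0)), 9460) = Add(Add(1, 0), 9460) = Add(1, 9460) = 9461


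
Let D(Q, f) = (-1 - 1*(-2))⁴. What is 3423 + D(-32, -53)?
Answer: 3424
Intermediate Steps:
D(Q, f) = 1 (D(Q, f) = (-1 + 2)⁴ = 1⁴ = 1)
3423 + D(-32, -53) = 3423 + 1 = 3424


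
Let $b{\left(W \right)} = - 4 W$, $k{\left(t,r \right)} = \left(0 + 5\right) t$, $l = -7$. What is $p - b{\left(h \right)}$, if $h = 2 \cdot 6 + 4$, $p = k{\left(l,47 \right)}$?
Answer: $29$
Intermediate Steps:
$k{\left(t,r \right)} = 5 t$
$p = -35$ ($p = 5 \left(-7\right) = -35$)
$h = 16$ ($h = 12 + 4 = 16$)
$p - b{\left(h \right)} = -35 - \left(-4\right) 16 = -35 - -64 = -35 + 64 = 29$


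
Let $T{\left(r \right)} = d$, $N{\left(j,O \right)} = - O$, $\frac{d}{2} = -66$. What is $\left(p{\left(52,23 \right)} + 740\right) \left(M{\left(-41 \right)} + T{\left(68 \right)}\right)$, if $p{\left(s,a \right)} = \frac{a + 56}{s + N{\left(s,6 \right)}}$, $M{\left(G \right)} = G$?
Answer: $- \frac{5902587}{46} \approx -1.2832 \cdot 10^{5}$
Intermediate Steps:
$d = -132$ ($d = 2 \left(-66\right) = -132$)
$T{\left(r \right)} = -132$
$p{\left(s,a \right)} = \frac{56 + a}{-6 + s}$ ($p{\left(s,a \right)} = \frac{a + 56}{s - 6} = \frac{56 + a}{s - 6} = \frac{56 + a}{-6 + s}$)
$\left(p{\left(52,23 \right)} + 740\right) \left(M{\left(-41 \right)} + T{\left(68 \right)}\right) = \left(\frac{56 + 23}{-6 + 52} + 740\right) \left(-41 - 132\right) = \left(\frac{1}{46} \cdot 79 + 740\right) \left(-173\right) = \left(\frac{79}{46} + 740\right) \left(-173\right) = \frac{34119}{46} \left(-173\right) = - \frac{5902587}{46}$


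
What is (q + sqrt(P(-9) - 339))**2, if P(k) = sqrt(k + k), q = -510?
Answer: (510 - sqrt(3)*sqrt(-113 + I*sqrt(2)))**2 ≈ 2.5964e+5 - 18776.0*I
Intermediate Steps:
P(k) = sqrt(2)*sqrt(k) (P(k) = sqrt(2*k) = sqrt(2)*sqrt(k))
(q + sqrt(P(-9) - 339))**2 = (-510 + sqrt(sqrt(2)*sqrt(-9) - 339))**2 = (-510 + sqrt(sqrt(2)*(3*I) - 339))**2 = (-510 + sqrt(3*I*sqrt(2) - 339))**2 = (-510 + sqrt(-339 + 3*I*sqrt(2)))**2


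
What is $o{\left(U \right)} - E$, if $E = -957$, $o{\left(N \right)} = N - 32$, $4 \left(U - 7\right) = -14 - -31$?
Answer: $\frac{3745}{4} \approx 936.25$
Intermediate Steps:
$U = \frac{45}{4}$ ($U = 7 + \frac{-14 - -31}{4} = 7 + \frac{-14 + 31}{4} = 7 + \frac{1}{4} \cdot 17 = 7 + \frac{17}{4} = \frac{45}{4} \approx 11.25$)
$o{\left(N \right)} = -32 + N$ ($o{\left(N \right)} = N - 32 = -32 + N$)
$o{\left(U \right)} - E = \left(-32 + \frac{45}{4}\right) - -957 = - \frac{83}{4} + 957 = \frac{3745}{4}$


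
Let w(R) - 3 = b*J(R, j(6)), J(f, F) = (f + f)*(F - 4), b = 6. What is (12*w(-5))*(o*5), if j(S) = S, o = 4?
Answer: -28080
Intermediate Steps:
J(f, F) = 2*f*(-4 + F) (J(f, F) = (2*f)*(-4 + F) = 2*f*(-4 + F))
w(R) = 3 + 24*R (w(R) = 3 + 6*(2*R*(-4 + 6)) = 3 + 6*(2*R*2) = 3 + 6*(4*R) = 3 + 24*R)
(12*w(-5))*(o*5) = (12*(3 + 24*(-5)))*(4*5) = (12*(3 - 120))*20 = (12*(-117))*20 = -1404*20 = -28080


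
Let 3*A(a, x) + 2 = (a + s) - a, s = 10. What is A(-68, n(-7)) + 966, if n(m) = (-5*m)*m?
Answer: 2906/3 ≈ 968.67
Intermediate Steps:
n(m) = -5*m²
A(a, x) = 8/3 (A(a, x) = -⅔ + ((a + 10) - a)/3 = -⅔ + ((10 + a) - a)/3 = -⅔ + (⅓)*10 = -⅔ + 10/3 = 8/3)
A(-68, n(-7)) + 966 = 8/3 + 966 = 2906/3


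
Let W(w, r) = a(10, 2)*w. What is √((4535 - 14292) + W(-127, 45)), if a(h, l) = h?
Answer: I*√11027 ≈ 105.01*I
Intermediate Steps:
W(w, r) = 10*w
√((4535 - 14292) + W(-127, 45)) = √((4535 - 14292) + 10*(-127)) = √(-9757 - 1270) = √(-11027) = I*√11027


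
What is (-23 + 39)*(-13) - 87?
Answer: -295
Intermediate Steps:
(-23 + 39)*(-13) - 87 = 16*(-13) - 87 = -208 - 87 = -295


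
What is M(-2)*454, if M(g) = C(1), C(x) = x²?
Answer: 454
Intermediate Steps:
M(g) = 1 (M(g) = 1² = 1)
M(-2)*454 = 1*454 = 454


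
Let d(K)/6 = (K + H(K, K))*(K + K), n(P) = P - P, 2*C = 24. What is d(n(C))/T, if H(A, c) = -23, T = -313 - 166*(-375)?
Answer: 0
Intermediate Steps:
C = 12 (C = (½)*24 = 12)
n(P) = 0
T = 61937 (T = -313 + 62250 = 61937)
d(K) = 12*K*(-23 + K) (d(K) = 6*((K - 23)*(K + K)) = 6*((-23 + K)*(2*K)) = 6*(2*K*(-23 + K)) = 12*K*(-23 + K))
d(n(C))/T = (12*0*(-23 + 0))/61937 = (12*0*(-23))*(1/61937) = 0*(1/61937) = 0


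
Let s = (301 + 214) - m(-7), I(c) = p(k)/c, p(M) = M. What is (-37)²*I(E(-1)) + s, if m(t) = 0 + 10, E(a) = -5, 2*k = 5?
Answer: -359/2 ≈ -179.50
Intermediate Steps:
k = 5/2 (k = (½)*5 = 5/2 ≈ 2.5000)
m(t) = 10
I(c) = 5/(2*c)
s = 505 (s = (301 + 214) - 1*10 = 515 - 10 = 505)
(-37)²*I(E(-1)) + s = (-37)²*((5/2)/(-5)) + 505 = 1369*((5/2)*(-⅕)) + 505 = 1369*(-½) + 505 = -1369/2 + 505 = -359/2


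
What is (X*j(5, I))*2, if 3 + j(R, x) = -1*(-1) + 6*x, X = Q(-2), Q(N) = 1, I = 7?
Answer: 80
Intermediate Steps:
X = 1
j(R, x) = -2 + 6*x (j(R, x) = -3 + (-1*(-1) + 6*x) = -3 + (1 + 6*x) = -2 + 6*x)
(X*j(5, I))*2 = (1*(-2 + 6*7))*2 = (1*(-2 + 42))*2 = (1*40)*2 = 40*2 = 80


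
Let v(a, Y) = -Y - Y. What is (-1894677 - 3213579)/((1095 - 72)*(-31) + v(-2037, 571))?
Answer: 5108256/32855 ≈ 155.48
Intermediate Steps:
v(a, Y) = -2*Y
(-1894677 - 3213579)/((1095 - 72)*(-31) + v(-2037, 571)) = (-1894677 - 3213579)/((1095 - 72)*(-31) - 2*571) = -5108256/(1023*(-31) - 1142) = -5108256/(-31713 - 1142) = -5108256/(-32855) = -5108256*(-1/32855) = 5108256/32855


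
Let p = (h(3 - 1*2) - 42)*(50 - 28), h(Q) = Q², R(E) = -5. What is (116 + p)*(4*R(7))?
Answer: 15720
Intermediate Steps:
p = -902 (p = ((3 - 1*2)² - 42)*(50 - 28) = ((3 - 2)² - 42)*22 = (1² - 42)*22 = (1 - 42)*22 = -41*22 = -902)
(116 + p)*(4*R(7)) = (116 - 902)*(4*(-5)) = -786*(-20) = 15720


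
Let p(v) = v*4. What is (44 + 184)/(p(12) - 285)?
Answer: -76/79 ≈ -0.96203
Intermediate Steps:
p(v) = 4*v
(44 + 184)/(p(12) - 285) = (44 + 184)/(4*12 - 285) = 228/(48 - 285) = 228/(-237) = 228*(-1/237) = -76/79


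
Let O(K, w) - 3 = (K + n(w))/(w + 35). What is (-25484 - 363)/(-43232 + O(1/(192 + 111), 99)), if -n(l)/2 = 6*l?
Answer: 1049439894/1755543821 ≈ 0.59779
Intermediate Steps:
n(l) = -12*l
O(K, w) = 3 + (K - 12*w)/(35 + w) (O(K, w) = 3 + (K - 12*w)/(w + 35) = 3 + (K - 12*w)/(35 + w))
(-25484 - 363)/(-43232 + O(1/(192 + 111), 99)) = (-25484 - 363)/(-43232 + (105 + 1/(192 + 111) - 9*99)/(35 + 99)) = -25847/(-43232 + (105 + 1/303 - 891)/134) = -25847/(-43232 + (1/134)*(-238157/303)) = -25847/(-43232 - 238157/40602) = -25847/(-1755543821/40602) = -25847*(-40602/1755543821) = 1049439894/1755543821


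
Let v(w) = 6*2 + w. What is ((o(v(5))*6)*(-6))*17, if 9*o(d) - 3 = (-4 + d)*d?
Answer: -15232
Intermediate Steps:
v(w) = 12 + w
o(d) = 1/3 + d*(-4 + d)/9 (o(d) = 1/3 + ((-4 + d)*d)/9 = 1/3 + (d*(-4 + d))/9 = 1/3 + d*(-4 + d)/9)
((o(v(5))*6)*(-6))*17 = (((1/3 - 4*(12 + 5)/9 + (12 + 5)**2/9)*6)*(-6))*17 = (((1/3 - 4/9*17 + (1/9)*17**2)*6)*(-6))*17 = (((1/3 - 68/9 + (1/9)*289)*6)*(-6))*17 = (((1/3 - 68/9 + 289/9)*6)*(-6))*17 = (((224/9)*6)*(-6))*17 = ((448/3)*(-6))*17 = -896*17 = -15232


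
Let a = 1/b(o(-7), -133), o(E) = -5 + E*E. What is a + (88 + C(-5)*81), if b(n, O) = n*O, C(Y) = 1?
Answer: 988987/5852 ≈ 169.00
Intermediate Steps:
o(E) = -5 + E²
b(n, O) = O*n
a = -1/5852 (a = 1/(-133*(-5 + (-7)²)) = 1/(-133*(-5 + 49)) = 1/(-133*44) = 1/(-5852) = -1/5852 ≈ -0.00017088)
a + (88 + C(-5)*81) = -1/5852 + (88 + 1*81) = -1/5852 + (88 + 81) = -1/5852 + 169 = 988987/5852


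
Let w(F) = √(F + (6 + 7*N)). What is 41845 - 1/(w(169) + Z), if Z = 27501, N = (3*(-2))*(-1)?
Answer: 31647573658979/756304784 + √217/756304784 ≈ 41845.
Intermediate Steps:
N = 6 (N = -6*(-1) = 6)
w(F) = √(48 + F) (w(F) = √(F + (6 + 7*6)) = √(F + (6 + 42)) = √(F + 48) = √(48 + F))
41845 - 1/(w(169) + Z) = 41845 - 1/(√(48 + 169) + 27501) = 41845 - 1/(√217 + 27501) = 41845 - 1/(27501 + √217)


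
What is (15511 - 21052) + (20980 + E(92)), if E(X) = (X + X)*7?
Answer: 16727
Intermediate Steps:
E(X) = 14*X (E(X) = (2*X)*7 = 14*X)
(15511 - 21052) + (20980 + E(92)) = (15511 - 21052) + (20980 + 14*92) = -5541 + (20980 + 1288) = -5541 + 22268 = 16727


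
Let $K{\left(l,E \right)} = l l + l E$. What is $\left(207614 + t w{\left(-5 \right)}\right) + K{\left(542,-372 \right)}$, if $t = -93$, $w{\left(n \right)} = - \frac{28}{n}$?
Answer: $\frac{1496166}{5} \approx 2.9923 \cdot 10^{5}$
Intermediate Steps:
$K{\left(l,E \right)} = l^{2} + E l$
$\left(207614 + t w{\left(-5 \right)}\right) + K{\left(542,-372 \right)} = \left(207614 - 93 \left(- \frac{28}{-5}\right)\right) + 542 \left(-372 + 542\right) = \left(207614 - 93 \left(\left(-28\right) \left(- \frac{1}{5}\right)\right)\right) + 542 \cdot 170 = \left(207614 - \frac{2604}{5}\right) + 92140 = \frac{1035466}{5} + 92140 = \frac{1496166}{5}$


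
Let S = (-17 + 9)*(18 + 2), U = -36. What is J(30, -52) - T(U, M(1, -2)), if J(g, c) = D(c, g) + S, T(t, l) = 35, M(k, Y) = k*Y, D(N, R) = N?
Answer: -247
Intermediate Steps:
S = -160 (S = -8*20 = -160)
M(k, Y) = Y*k
J(g, c) = -160 + c (J(g, c) = c - 160 = -160 + c)
J(30, -52) - T(U, M(1, -2)) = (-160 - 52) - 1*35 = -212 - 35 = -247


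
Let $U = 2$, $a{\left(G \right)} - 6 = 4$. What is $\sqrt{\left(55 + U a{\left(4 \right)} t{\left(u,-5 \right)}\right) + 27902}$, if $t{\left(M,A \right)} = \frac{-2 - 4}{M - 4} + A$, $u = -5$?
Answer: $\frac{11 \sqrt{2073}}{3} \approx 166.94$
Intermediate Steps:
$a{\left(G \right)} = 10$ ($a{\left(G \right)} = 6 + 4 = 10$)
$t{\left(M,A \right)} = A - \frac{6}{-4 + M}$ ($t{\left(M,A \right)} = - \frac{6}{-4 + M} + A = A - \frac{6}{-4 + M}$)
$\sqrt{\left(55 + U a{\left(4 \right)} t{\left(u,-5 \right)}\right) + 27902} = \sqrt{\left(55 + 2 \cdot 10 \frac{-6 - -20 - -25}{-4 - 5}\right) + 27902} = \sqrt{\left(55 + 20 \frac{-6 + 20 + 25}{-9}\right) + 27902} = \sqrt{\left(55 + 20 \left(\left(- \frac{1}{9}\right) 39\right)\right) + 27902} = \sqrt{\left(55 + 20 \left(- \frac{13}{3}\right)\right) + 27902} = \sqrt{\left(55 - \frac{260}{3}\right) + 27902} = \sqrt{- \frac{95}{3} + 27902} = \sqrt{\frac{83611}{3}} = \frac{11 \sqrt{2073}}{3}$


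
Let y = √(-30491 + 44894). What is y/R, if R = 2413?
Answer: √14403/2413 ≈ 0.049736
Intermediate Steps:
y = √14403 ≈ 120.01
y/R = √14403/2413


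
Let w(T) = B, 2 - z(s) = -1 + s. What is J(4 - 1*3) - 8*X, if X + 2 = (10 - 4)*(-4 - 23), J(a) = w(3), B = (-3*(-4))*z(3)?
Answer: 1312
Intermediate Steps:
z(s) = 3 - s (z(s) = 2 - (-1 + s) = 2 + (1 - s) = 3 - s)
B = 0 (B = (-3*(-4))*(3 - 1*3) = 12*(3 - 3) = 12*0 = 0)
w(T) = 0
J(a) = 0
X = -164 (X = -2 + (10 - 4)*(-4 - 23) = -2 + 6*(-27) = -2 - 162 = -164)
J(4 - 1*3) - 8*X = 0 - 8*(-164) = 0 + 1312 = 1312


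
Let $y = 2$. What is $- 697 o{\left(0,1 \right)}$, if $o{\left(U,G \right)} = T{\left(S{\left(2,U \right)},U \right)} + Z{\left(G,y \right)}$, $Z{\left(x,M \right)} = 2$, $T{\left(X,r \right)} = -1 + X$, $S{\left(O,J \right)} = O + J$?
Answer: $-2091$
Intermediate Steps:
$S{\left(O,J \right)} = J + O$
$o{\left(U,G \right)} = 3 + U$ ($o{\left(U,G \right)} = \left(-1 + \left(U + 2\right)\right) + 2 = \left(-1 + \left(2 + U\right)\right) + 2 = \left(1 + U\right) + 2 = 3 + U$)
$- 697 o{\left(0,1 \right)} = - 697 \left(3 + 0\right) = \left(-697\right) 3 = -2091$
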